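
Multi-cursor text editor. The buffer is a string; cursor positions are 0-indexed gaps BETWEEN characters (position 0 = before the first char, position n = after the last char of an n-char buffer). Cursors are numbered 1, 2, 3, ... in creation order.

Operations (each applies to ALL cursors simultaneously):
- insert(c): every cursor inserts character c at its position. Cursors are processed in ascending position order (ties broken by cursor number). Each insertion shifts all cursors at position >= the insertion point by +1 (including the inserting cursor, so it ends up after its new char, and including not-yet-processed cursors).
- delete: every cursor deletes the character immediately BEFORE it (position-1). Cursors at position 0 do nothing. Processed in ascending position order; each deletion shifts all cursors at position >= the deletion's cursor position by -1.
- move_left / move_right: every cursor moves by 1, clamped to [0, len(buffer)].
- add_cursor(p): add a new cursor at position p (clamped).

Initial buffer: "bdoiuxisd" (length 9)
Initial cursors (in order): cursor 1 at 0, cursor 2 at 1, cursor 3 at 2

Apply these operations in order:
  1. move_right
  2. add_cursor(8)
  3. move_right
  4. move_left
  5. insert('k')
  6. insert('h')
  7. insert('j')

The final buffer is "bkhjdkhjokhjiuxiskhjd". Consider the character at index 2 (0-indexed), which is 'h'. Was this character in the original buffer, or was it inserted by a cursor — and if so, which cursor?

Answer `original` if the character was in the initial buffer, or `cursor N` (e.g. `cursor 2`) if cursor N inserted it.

After op 1 (move_right): buffer="bdoiuxisd" (len 9), cursors c1@1 c2@2 c3@3, authorship .........
After op 2 (add_cursor(8)): buffer="bdoiuxisd" (len 9), cursors c1@1 c2@2 c3@3 c4@8, authorship .........
After op 3 (move_right): buffer="bdoiuxisd" (len 9), cursors c1@2 c2@3 c3@4 c4@9, authorship .........
After op 4 (move_left): buffer="bdoiuxisd" (len 9), cursors c1@1 c2@2 c3@3 c4@8, authorship .........
After op 5 (insert('k')): buffer="bkdkokiuxiskd" (len 13), cursors c1@2 c2@4 c3@6 c4@12, authorship .1.2.3.....4.
After op 6 (insert('h')): buffer="bkhdkhokhiuxiskhd" (len 17), cursors c1@3 c2@6 c3@9 c4@16, authorship .11.22.33.....44.
After op 7 (insert('j')): buffer="bkhjdkhjokhjiuxiskhjd" (len 21), cursors c1@4 c2@8 c3@12 c4@20, authorship .111.222.333.....444.
Authorship (.=original, N=cursor N): . 1 1 1 . 2 2 2 . 3 3 3 . . . . . 4 4 4 .
Index 2: author = 1

Answer: cursor 1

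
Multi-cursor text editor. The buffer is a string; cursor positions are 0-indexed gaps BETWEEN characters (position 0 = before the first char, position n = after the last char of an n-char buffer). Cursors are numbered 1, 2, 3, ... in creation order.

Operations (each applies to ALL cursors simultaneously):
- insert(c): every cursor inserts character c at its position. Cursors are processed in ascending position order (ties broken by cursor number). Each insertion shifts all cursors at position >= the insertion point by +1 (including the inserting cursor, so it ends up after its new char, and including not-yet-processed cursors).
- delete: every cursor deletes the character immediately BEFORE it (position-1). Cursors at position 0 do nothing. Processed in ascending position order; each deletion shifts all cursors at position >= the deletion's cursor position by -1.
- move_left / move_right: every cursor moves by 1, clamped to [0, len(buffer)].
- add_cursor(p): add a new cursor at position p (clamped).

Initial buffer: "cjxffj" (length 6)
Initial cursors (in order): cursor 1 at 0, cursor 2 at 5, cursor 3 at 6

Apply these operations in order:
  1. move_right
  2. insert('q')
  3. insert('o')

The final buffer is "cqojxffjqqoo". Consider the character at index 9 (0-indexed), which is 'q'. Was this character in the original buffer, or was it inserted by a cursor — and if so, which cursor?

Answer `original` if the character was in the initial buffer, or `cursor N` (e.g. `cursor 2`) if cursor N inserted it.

Answer: cursor 3

Derivation:
After op 1 (move_right): buffer="cjxffj" (len 6), cursors c1@1 c2@6 c3@6, authorship ......
After op 2 (insert('q')): buffer="cqjxffjqq" (len 9), cursors c1@2 c2@9 c3@9, authorship .1.....23
After op 3 (insert('o')): buffer="cqojxffjqqoo" (len 12), cursors c1@3 c2@12 c3@12, authorship .11.....2323
Authorship (.=original, N=cursor N): . 1 1 . . . . . 2 3 2 3
Index 9: author = 3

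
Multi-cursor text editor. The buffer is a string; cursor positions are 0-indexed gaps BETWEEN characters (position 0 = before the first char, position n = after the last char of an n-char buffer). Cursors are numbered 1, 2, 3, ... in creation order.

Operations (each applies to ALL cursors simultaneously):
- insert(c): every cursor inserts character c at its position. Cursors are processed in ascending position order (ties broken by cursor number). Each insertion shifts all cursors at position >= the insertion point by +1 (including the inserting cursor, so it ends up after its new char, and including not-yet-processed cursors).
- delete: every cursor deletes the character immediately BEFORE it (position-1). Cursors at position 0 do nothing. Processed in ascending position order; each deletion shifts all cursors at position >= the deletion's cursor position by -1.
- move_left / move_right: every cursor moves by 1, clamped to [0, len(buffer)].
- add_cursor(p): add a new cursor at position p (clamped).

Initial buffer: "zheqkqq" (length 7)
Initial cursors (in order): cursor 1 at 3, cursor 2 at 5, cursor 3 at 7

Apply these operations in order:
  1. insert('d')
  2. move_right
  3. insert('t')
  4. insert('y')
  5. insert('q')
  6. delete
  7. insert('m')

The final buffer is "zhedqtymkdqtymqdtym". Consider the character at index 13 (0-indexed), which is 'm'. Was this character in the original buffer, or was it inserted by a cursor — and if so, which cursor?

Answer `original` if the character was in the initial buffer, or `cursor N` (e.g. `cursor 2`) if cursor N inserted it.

Answer: cursor 2

Derivation:
After op 1 (insert('d')): buffer="zhedqkdqqd" (len 10), cursors c1@4 c2@7 c3@10, authorship ...1..2..3
After op 2 (move_right): buffer="zhedqkdqqd" (len 10), cursors c1@5 c2@8 c3@10, authorship ...1..2..3
After op 3 (insert('t')): buffer="zhedqtkdqtqdt" (len 13), cursors c1@6 c2@10 c3@13, authorship ...1.1.2.2.33
After op 4 (insert('y')): buffer="zhedqtykdqtyqdty" (len 16), cursors c1@7 c2@12 c3@16, authorship ...1.11.2.22.333
After op 5 (insert('q')): buffer="zhedqtyqkdqtyqqdtyq" (len 19), cursors c1@8 c2@14 c3@19, authorship ...1.111.2.222.3333
After op 6 (delete): buffer="zhedqtykdqtyqdty" (len 16), cursors c1@7 c2@12 c3@16, authorship ...1.11.2.22.333
After op 7 (insert('m')): buffer="zhedqtymkdqtymqdtym" (len 19), cursors c1@8 c2@14 c3@19, authorship ...1.111.2.222.3333
Authorship (.=original, N=cursor N): . . . 1 . 1 1 1 . 2 . 2 2 2 . 3 3 3 3
Index 13: author = 2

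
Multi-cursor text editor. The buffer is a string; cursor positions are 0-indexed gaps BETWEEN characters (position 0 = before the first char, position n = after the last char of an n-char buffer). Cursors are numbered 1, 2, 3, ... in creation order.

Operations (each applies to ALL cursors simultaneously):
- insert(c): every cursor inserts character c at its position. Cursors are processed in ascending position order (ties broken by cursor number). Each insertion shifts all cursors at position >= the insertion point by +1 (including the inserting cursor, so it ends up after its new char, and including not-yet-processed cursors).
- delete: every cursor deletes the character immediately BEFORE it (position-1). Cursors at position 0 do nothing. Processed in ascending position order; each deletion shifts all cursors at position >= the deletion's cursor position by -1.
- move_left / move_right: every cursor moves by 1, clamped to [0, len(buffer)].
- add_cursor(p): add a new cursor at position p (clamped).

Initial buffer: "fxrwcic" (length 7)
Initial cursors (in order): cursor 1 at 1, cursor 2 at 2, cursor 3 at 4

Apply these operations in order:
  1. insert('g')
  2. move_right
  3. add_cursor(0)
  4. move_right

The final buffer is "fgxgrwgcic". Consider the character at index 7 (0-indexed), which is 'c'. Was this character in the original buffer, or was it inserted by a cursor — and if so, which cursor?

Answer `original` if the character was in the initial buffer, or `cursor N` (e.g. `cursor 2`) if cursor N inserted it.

Answer: original

Derivation:
After op 1 (insert('g')): buffer="fgxgrwgcic" (len 10), cursors c1@2 c2@4 c3@7, authorship .1.2..3...
After op 2 (move_right): buffer="fgxgrwgcic" (len 10), cursors c1@3 c2@5 c3@8, authorship .1.2..3...
After op 3 (add_cursor(0)): buffer="fgxgrwgcic" (len 10), cursors c4@0 c1@3 c2@5 c3@8, authorship .1.2..3...
After op 4 (move_right): buffer="fgxgrwgcic" (len 10), cursors c4@1 c1@4 c2@6 c3@9, authorship .1.2..3...
Authorship (.=original, N=cursor N): . 1 . 2 . . 3 . . .
Index 7: author = original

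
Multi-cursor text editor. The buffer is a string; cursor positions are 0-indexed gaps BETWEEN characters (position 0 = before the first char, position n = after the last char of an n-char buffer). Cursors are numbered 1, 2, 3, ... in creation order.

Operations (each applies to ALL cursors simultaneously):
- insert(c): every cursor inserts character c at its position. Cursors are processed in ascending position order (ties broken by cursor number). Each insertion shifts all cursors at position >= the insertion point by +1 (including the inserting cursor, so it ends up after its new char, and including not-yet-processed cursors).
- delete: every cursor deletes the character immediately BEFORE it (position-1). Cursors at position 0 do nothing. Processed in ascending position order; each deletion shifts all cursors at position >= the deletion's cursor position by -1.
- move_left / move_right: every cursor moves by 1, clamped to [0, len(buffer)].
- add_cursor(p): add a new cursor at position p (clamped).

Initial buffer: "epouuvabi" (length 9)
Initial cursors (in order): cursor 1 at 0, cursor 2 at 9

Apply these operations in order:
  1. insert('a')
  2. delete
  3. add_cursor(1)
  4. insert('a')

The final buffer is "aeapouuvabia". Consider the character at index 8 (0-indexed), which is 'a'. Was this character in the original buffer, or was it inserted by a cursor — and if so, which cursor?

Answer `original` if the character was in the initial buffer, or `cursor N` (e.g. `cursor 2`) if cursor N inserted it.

After op 1 (insert('a')): buffer="aepouuvabia" (len 11), cursors c1@1 c2@11, authorship 1.........2
After op 2 (delete): buffer="epouuvabi" (len 9), cursors c1@0 c2@9, authorship .........
After op 3 (add_cursor(1)): buffer="epouuvabi" (len 9), cursors c1@0 c3@1 c2@9, authorship .........
After op 4 (insert('a')): buffer="aeapouuvabia" (len 12), cursors c1@1 c3@3 c2@12, authorship 1.3........2
Authorship (.=original, N=cursor N): 1 . 3 . . . . . . . . 2
Index 8: author = original

Answer: original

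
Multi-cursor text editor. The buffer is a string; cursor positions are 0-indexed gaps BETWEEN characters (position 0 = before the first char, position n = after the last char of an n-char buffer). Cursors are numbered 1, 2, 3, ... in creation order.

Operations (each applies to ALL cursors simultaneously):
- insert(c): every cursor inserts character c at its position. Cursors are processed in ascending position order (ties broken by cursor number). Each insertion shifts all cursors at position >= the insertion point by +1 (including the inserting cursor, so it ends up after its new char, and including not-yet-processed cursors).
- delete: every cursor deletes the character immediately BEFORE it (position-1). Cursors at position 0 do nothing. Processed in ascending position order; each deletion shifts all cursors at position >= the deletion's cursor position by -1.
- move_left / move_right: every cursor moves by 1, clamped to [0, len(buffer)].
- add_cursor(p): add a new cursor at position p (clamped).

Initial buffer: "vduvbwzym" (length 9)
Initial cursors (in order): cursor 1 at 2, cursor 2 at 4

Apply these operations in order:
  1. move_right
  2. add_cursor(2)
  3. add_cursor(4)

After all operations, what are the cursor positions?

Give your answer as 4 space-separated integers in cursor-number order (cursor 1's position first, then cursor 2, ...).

After op 1 (move_right): buffer="vduvbwzym" (len 9), cursors c1@3 c2@5, authorship .........
After op 2 (add_cursor(2)): buffer="vduvbwzym" (len 9), cursors c3@2 c1@3 c2@5, authorship .........
After op 3 (add_cursor(4)): buffer="vduvbwzym" (len 9), cursors c3@2 c1@3 c4@4 c2@5, authorship .........

Answer: 3 5 2 4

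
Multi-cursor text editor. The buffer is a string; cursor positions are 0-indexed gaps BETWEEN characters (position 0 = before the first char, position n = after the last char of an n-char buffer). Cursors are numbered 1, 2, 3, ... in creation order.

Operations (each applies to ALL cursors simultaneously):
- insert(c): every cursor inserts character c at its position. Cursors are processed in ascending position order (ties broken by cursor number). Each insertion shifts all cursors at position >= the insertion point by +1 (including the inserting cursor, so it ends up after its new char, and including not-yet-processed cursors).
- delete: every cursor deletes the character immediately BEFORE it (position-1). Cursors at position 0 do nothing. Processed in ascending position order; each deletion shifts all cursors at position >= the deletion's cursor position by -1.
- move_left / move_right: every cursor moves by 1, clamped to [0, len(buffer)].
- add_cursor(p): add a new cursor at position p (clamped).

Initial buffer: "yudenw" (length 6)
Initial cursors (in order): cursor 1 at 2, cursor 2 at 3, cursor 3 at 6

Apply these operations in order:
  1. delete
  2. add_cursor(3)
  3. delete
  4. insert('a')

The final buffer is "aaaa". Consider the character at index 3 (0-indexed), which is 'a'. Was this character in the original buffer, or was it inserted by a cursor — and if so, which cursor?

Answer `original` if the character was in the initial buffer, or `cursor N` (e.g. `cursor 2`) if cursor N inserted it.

After op 1 (delete): buffer="yen" (len 3), cursors c1@1 c2@1 c3@3, authorship ...
After op 2 (add_cursor(3)): buffer="yen" (len 3), cursors c1@1 c2@1 c3@3 c4@3, authorship ...
After op 3 (delete): buffer="" (len 0), cursors c1@0 c2@0 c3@0 c4@0, authorship 
After op 4 (insert('a')): buffer="aaaa" (len 4), cursors c1@4 c2@4 c3@4 c4@4, authorship 1234
Authorship (.=original, N=cursor N): 1 2 3 4
Index 3: author = 4

Answer: cursor 4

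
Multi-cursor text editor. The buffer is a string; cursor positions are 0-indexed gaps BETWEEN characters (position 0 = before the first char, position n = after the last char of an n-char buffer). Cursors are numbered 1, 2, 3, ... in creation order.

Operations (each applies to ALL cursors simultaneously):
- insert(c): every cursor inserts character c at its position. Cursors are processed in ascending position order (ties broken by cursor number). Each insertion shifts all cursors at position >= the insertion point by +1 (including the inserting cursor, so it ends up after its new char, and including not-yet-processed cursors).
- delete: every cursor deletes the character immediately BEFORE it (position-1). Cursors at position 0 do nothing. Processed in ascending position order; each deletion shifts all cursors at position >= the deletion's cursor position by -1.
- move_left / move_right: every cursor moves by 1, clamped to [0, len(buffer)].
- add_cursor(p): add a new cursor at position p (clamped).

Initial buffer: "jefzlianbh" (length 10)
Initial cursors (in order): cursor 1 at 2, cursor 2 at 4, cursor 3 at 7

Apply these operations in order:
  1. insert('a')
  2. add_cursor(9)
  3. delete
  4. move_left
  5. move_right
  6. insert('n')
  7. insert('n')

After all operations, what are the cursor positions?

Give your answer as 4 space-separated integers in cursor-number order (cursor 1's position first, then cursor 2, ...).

After op 1 (insert('a')): buffer="jeafzaliaanbh" (len 13), cursors c1@3 c2@6 c3@10, authorship ..1..2...3...
After op 2 (add_cursor(9)): buffer="jeafzaliaanbh" (len 13), cursors c1@3 c2@6 c4@9 c3@10, authorship ..1..2...3...
After op 3 (delete): buffer="jefzlinbh" (len 9), cursors c1@2 c2@4 c3@6 c4@6, authorship .........
After op 4 (move_left): buffer="jefzlinbh" (len 9), cursors c1@1 c2@3 c3@5 c4@5, authorship .........
After op 5 (move_right): buffer="jefzlinbh" (len 9), cursors c1@2 c2@4 c3@6 c4@6, authorship .........
After op 6 (insert('n')): buffer="jenfznlinnnbh" (len 13), cursors c1@3 c2@6 c3@10 c4@10, authorship ..1..2..34...
After op 7 (insert('n')): buffer="jennfznnlinnnnnbh" (len 17), cursors c1@4 c2@8 c3@14 c4@14, authorship ..11..22..3434...

Answer: 4 8 14 14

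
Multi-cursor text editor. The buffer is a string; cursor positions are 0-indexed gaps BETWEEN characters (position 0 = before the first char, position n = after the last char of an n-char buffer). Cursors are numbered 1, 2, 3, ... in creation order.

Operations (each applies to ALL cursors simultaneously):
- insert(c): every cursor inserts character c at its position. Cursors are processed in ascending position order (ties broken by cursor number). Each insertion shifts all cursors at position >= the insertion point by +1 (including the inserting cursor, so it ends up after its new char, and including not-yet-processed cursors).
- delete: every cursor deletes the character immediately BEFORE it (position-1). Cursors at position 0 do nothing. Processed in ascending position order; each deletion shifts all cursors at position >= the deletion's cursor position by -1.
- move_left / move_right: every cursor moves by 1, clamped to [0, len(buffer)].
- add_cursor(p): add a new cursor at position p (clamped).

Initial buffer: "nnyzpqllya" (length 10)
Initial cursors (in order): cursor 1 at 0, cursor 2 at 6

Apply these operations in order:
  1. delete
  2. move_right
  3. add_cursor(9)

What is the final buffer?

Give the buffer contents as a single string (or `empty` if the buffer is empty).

After op 1 (delete): buffer="nnyzpllya" (len 9), cursors c1@0 c2@5, authorship .........
After op 2 (move_right): buffer="nnyzpllya" (len 9), cursors c1@1 c2@6, authorship .........
After op 3 (add_cursor(9)): buffer="nnyzpllya" (len 9), cursors c1@1 c2@6 c3@9, authorship .........

Answer: nnyzpllya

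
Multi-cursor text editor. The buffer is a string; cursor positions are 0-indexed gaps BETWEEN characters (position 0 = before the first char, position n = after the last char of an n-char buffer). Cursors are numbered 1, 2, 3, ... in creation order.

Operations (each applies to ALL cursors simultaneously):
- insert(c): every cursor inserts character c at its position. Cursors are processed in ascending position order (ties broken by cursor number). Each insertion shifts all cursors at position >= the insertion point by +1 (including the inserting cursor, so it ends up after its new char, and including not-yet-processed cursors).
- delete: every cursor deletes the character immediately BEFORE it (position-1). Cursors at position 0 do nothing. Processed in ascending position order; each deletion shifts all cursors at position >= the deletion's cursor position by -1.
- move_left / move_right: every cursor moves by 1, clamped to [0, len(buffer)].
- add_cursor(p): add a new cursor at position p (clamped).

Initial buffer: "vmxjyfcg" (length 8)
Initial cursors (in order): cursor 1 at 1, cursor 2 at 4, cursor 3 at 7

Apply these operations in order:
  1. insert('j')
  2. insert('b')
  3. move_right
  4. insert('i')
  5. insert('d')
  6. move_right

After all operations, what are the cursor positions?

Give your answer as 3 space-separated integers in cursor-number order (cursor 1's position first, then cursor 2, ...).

After op 1 (insert('j')): buffer="vjmxjjyfcjg" (len 11), cursors c1@2 c2@6 c3@10, authorship .1...2...3.
After op 2 (insert('b')): buffer="vjbmxjjbyfcjbg" (len 14), cursors c1@3 c2@8 c3@13, authorship .11...22...33.
After op 3 (move_right): buffer="vjbmxjjbyfcjbg" (len 14), cursors c1@4 c2@9 c3@14, authorship .11...22...33.
After op 4 (insert('i')): buffer="vjbmixjjbyifcjbgi" (len 17), cursors c1@5 c2@11 c3@17, authorship .11.1..22.2..33.3
After op 5 (insert('d')): buffer="vjbmidxjjbyidfcjbgid" (len 20), cursors c1@6 c2@13 c3@20, authorship .11.11..22.22..33.33
After op 6 (move_right): buffer="vjbmidxjjbyidfcjbgid" (len 20), cursors c1@7 c2@14 c3@20, authorship .11.11..22.22..33.33

Answer: 7 14 20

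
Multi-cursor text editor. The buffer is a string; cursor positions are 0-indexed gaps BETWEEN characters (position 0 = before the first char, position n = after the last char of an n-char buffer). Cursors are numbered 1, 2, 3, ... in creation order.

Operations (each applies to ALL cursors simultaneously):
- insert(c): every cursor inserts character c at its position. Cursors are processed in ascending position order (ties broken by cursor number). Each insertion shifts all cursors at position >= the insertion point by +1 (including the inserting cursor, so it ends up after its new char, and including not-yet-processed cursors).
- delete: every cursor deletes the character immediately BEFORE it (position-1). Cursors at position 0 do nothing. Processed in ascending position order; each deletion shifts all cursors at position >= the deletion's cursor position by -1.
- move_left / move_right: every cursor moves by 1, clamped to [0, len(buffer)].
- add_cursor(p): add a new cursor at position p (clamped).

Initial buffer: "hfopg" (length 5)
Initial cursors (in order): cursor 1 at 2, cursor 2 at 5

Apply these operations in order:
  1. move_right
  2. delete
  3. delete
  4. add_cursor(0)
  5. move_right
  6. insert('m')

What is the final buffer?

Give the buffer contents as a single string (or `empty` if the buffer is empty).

Answer: hmmm

Derivation:
After op 1 (move_right): buffer="hfopg" (len 5), cursors c1@3 c2@5, authorship .....
After op 2 (delete): buffer="hfp" (len 3), cursors c1@2 c2@3, authorship ...
After op 3 (delete): buffer="h" (len 1), cursors c1@1 c2@1, authorship .
After op 4 (add_cursor(0)): buffer="h" (len 1), cursors c3@0 c1@1 c2@1, authorship .
After op 5 (move_right): buffer="h" (len 1), cursors c1@1 c2@1 c3@1, authorship .
After op 6 (insert('m')): buffer="hmmm" (len 4), cursors c1@4 c2@4 c3@4, authorship .123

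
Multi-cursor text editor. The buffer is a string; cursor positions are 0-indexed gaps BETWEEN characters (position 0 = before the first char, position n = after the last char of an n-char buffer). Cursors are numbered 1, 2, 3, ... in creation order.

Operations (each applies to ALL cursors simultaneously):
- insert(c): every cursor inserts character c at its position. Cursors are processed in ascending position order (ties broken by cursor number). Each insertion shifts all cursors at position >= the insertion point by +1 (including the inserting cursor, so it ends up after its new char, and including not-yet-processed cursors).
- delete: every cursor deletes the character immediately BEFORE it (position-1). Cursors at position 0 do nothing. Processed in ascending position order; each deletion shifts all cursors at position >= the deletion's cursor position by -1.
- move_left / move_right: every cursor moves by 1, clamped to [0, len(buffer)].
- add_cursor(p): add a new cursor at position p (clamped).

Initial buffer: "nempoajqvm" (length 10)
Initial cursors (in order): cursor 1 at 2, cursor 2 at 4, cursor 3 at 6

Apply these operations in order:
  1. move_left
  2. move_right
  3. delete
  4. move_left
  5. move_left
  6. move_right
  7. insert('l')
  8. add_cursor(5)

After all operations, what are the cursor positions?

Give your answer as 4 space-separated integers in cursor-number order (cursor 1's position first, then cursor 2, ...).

After op 1 (move_left): buffer="nempoajqvm" (len 10), cursors c1@1 c2@3 c3@5, authorship ..........
After op 2 (move_right): buffer="nempoajqvm" (len 10), cursors c1@2 c2@4 c3@6, authorship ..........
After op 3 (delete): buffer="nmojqvm" (len 7), cursors c1@1 c2@2 c3@3, authorship .......
After op 4 (move_left): buffer="nmojqvm" (len 7), cursors c1@0 c2@1 c3@2, authorship .......
After op 5 (move_left): buffer="nmojqvm" (len 7), cursors c1@0 c2@0 c3@1, authorship .......
After op 6 (move_right): buffer="nmojqvm" (len 7), cursors c1@1 c2@1 c3@2, authorship .......
After op 7 (insert('l')): buffer="nllmlojqvm" (len 10), cursors c1@3 c2@3 c3@5, authorship .12.3.....
After op 8 (add_cursor(5)): buffer="nllmlojqvm" (len 10), cursors c1@3 c2@3 c3@5 c4@5, authorship .12.3.....

Answer: 3 3 5 5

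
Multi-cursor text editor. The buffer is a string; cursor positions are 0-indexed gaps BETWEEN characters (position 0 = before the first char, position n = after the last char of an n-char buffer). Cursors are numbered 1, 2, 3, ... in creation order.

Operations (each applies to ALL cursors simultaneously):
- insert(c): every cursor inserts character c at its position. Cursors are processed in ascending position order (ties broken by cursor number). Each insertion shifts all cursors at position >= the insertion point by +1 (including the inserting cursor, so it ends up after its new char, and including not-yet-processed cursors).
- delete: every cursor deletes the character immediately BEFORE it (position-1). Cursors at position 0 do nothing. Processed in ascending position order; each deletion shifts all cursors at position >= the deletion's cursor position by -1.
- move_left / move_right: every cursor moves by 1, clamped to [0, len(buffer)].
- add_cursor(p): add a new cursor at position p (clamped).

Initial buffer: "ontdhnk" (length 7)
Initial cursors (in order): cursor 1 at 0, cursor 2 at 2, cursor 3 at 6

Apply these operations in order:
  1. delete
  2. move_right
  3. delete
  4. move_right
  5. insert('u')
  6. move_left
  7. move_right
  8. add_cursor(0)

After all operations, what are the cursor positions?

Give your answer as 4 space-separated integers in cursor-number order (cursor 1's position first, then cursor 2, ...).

After op 1 (delete): buffer="otdhk" (len 5), cursors c1@0 c2@1 c3@4, authorship .....
After op 2 (move_right): buffer="otdhk" (len 5), cursors c1@1 c2@2 c3@5, authorship .....
After op 3 (delete): buffer="dh" (len 2), cursors c1@0 c2@0 c3@2, authorship ..
After op 4 (move_right): buffer="dh" (len 2), cursors c1@1 c2@1 c3@2, authorship ..
After op 5 (insert('u')): buffer="duuhu" (len 5), cursors c1@3 c2@3 c3@5, authorship .12.3
After op 6 (move_left): buffer="duuhu" (len 5), cursors c1@2 c2@2 c3@4, authorship .12.3
After op 7 (move_right): buffer="duuhu" (len 5), cursors c1@3 c2@3 c3@5, authorship .12.3
After op 8 (add_cursor(0)): buffer="duuhu" (len 5), cursors c4@0 c1@3 c2@3 c3@5, authorship .12.3

Answer: 3 3 5 0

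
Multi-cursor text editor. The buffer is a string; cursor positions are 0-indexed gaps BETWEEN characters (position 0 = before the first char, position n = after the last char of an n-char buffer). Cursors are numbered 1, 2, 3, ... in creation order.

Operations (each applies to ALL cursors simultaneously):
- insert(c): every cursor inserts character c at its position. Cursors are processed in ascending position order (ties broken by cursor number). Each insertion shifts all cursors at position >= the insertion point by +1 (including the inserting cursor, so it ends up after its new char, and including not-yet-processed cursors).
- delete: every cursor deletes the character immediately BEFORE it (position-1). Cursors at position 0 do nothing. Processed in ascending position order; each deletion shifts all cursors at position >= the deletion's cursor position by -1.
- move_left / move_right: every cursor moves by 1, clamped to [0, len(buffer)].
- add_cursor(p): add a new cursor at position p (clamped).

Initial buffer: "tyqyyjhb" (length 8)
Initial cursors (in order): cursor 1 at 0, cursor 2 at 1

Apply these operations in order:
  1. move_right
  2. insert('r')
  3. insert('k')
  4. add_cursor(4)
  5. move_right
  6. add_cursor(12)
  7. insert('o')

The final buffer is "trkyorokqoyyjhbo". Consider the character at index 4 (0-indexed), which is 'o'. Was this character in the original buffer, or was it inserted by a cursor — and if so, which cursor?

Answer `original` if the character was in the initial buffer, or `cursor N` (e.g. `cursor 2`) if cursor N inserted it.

Answer: cursor 1

Derivation:
After op 1 (move_right): buffer="tyqyyjhb" (len 8), cursors c1@1 c2@2, authorship ........
After op 2 (insert('r')): buffer="tryrqyyjhb" (len 10), cursors c1@2 c2@4, authorship .1.2......
After op 3 (insert('k')): buffer="trkyrkqyyjhb" (len 12), cursors c1@3 c2@6, authorship .11.22......
After op 4 (add_cursor(4)): buffer="trkyrkqyyjhb" (len 12), cursors c1@3 c3@4 c2@6, authorship .11.22......
After op 5 (move_right): buffer="trkyrkqyyjhb" (len 12), cursors c1@4 c3@5 c2@7, authorship .11.22......
After op 6 (add_cursor(12)): buffer="trkyrkqyyjhb" (len 12), cursors c1@4 c3@5 c2@7 c4@12, authorship .11.22......
After op 7 (insert('o')): buffer="trkyorokqoyyjhbo" (len 16), cursors c1@5 c3@7 c2@10 c4@16, authorship .11.1232.2.....4
Authorship (.=original, N=cursor N): . 1 1 . 1 2 3 2 . 2 . . . . . 4
Index 4: author = 1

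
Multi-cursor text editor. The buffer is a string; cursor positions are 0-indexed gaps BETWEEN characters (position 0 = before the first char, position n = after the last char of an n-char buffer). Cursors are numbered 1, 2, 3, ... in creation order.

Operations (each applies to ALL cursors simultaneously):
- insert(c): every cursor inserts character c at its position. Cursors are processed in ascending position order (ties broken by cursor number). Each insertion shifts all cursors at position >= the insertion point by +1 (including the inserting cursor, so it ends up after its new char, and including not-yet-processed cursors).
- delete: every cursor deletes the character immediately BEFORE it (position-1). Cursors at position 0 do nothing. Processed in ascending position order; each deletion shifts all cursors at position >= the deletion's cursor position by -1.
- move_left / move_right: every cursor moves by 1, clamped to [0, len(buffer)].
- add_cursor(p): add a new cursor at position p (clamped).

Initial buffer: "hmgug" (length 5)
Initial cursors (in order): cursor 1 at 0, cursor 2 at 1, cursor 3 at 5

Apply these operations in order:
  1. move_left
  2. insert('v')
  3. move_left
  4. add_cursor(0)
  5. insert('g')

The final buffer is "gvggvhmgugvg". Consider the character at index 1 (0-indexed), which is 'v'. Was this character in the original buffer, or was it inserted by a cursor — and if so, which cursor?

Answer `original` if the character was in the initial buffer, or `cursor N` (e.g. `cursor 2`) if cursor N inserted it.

After op 1 (move_left): buffer="hmgug" (len 5), cursors c1@0 c2@0 c3@4, authorship .....
After op 2 (insert('v')): buffer="vvhmguvg" (len 8), cursors c1@2 c2@2 c3@7, authorship 12....3.
After op 3 (move_left): buffer="vvhmguvg" (len 8), cursors c1@1 c2@1 c3@6, authorship 12....3.
After op 4 (add_cursor(0)): buffer="vvhmguvg" (len 8), cursors c4@0 c1@1 c2@1 c3@6, authorship 12....3.
After op 5 (insert('g')): buffer="gvggvhmgugvg" (len 12), cursors c4@1 c1@4 c2@4 c3@10, authorship 41122....33.
Authorship (.=original, N=cursor N): 4 1 1 2 2 . . . . 3 3 .
Index 1: author = 1

Answer: cursor 1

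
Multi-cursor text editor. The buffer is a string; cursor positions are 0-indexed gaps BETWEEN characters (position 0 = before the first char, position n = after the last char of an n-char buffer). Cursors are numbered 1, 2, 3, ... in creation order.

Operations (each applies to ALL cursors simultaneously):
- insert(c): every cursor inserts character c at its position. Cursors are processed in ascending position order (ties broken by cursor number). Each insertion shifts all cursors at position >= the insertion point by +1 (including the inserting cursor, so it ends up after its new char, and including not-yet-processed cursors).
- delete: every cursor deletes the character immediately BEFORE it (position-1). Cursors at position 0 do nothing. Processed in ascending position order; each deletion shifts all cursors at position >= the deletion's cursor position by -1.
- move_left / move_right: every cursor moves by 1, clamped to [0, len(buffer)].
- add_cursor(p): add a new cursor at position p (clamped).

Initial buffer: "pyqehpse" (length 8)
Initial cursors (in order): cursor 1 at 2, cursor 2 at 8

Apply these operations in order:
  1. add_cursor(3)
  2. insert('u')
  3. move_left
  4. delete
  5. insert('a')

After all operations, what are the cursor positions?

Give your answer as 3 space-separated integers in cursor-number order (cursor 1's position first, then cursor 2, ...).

Answer: 2 10 4

Derivation:
After op 1 (add_cursor(3)): buffer="pyqehpse" (len 8), cursors c1@2 c3@3 c2@8, authorship ........
After op 2 (insert('u')): buffer="pyuquehpseu" (len 11), cursors c1@3 c3@5 c2@11, authorship ..1.3.....2
After op 3 (move_left): buffer="pyuquehpseu" (len 11), cursors c1@2 c3@4 c2@10, authorship ..1.3.....2
After op 4 (delete): buffer="puuehpsu" (len 8), cursors c1@1 c3@2 c2@7, authorship .13....2
After op 5 (insert('a')): buffer="pauauehpsau" (len 11), cursors c1@2 c3@4 c2@10, authorship .1133....22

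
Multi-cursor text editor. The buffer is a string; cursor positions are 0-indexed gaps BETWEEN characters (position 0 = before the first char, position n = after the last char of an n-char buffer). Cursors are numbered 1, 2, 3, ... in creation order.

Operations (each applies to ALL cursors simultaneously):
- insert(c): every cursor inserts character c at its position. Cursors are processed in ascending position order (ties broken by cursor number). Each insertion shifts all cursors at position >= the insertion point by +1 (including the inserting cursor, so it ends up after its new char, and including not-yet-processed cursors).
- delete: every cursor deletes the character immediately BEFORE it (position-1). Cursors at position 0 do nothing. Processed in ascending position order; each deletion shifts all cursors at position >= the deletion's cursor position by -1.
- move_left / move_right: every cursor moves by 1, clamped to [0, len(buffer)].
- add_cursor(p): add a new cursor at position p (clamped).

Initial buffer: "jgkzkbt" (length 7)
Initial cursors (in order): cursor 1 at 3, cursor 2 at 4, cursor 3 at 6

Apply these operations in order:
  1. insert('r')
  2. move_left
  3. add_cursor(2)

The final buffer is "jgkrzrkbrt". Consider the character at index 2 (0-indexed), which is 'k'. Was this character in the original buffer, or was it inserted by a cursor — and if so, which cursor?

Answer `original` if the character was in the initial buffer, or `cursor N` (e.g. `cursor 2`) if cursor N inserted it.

Answer: original

Derivation:
After op 1 (insert('r')): buffer="jgkrzrkbrt" (len 10), cursors c1@4 c2@6 c3@9, authorship ...1.2..3.
After op 2 (move_left): buffer="jgkrzrkbrt" (len 10), cursors c1@3 c2@5 c3@8, authorship ...1.2..3.
After op 3 (add_cursor(2)): buffer="jgkrzrkbrt" (len 10), cursors c4@2 c1@3 c2@5 c3@8, authorship ...1.2..3.
Authorship (.=original, N=cursor N): . . . 1 . 2 . . 3 .
Index 2: author = original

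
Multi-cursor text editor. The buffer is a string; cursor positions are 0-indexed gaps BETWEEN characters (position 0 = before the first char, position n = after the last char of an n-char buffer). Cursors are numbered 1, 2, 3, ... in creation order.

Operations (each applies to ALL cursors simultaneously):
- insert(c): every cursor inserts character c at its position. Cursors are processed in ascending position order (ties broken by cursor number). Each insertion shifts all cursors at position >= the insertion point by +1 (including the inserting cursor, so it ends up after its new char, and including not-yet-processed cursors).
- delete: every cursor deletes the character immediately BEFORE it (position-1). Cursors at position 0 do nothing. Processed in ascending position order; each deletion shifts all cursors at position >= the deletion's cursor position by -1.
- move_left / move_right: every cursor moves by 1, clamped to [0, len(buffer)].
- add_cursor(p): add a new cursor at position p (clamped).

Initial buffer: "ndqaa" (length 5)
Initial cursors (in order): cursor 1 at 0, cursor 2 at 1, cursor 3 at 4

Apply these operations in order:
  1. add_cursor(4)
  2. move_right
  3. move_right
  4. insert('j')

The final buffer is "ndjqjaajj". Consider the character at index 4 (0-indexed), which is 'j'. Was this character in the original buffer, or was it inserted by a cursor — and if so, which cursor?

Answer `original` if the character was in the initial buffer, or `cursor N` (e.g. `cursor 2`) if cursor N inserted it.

After op 1 (add_cursor(4)): buffer="ndqaa" (len 5), cursors c1@0 c2@1 c3@4 c4@4, authorship .....
After op 2 (move_right): buffer="ndqaa" (len 5), cursors c1@1 c2@2 c3@5 c4@5, authorship .....
After op 3 (move_right): buffer="ndqaa" (len 5), cursors c1@2 c2@3 c3@5 c4@5, authorship .....
After op 4 (insert('j')): buffer="ndjqjaajj" (len 9), cursors c1@3 c2@5 c3@9 c4@9, authorship ..1.2..34
Authorship (.=original, N=cursor N): . . 1 . 2 . . 3 4
Index 4: author = 2

Answer: cursor 2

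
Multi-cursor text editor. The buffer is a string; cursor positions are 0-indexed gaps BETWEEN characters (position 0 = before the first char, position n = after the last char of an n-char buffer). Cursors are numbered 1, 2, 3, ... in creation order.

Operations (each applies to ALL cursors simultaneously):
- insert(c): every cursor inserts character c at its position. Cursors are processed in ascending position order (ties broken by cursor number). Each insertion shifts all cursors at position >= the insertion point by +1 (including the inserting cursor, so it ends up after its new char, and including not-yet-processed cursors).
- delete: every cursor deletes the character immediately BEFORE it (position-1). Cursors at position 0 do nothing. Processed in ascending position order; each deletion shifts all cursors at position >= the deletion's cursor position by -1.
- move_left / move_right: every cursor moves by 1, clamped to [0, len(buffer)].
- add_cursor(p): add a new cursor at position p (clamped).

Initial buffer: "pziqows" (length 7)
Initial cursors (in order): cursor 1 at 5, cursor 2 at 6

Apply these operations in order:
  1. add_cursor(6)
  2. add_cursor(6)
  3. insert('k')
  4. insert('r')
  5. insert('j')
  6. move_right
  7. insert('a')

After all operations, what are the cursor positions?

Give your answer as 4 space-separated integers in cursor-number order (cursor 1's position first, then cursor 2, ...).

After op 1 (add_cursor(6)): buffer="pziqows" (len 7), cursors c1@5 c2@6 c3@6, authorship .......
After op 2 (add_cursor(6)): buffer="pziqows" (len 7), cursors c1@5 c2@6 c3@6 c4@6, authorship .......
After op 3 (insert('k')): buffer="pziqokwkkks" (len 11), cursors c1@6 c2@10 c3@10 c4@10, authorship .....1.234.
After op 4 (insert('r')): buffer="pziqokrwkkkrrrs" (len 15), cursors c1@7 c2@14 c3@14 c4@14, authorship .....11.234234.
After op 5 (insert('j')): buffer="pziqokrjwkkkrrrjjjs" (len 19), cursors c1@8 c2@18 c3@18 c4@18, authorship .....111.234234234.
After op 6 (move_right): buffer="pziqokrjwkkkrrrjjjs" (len 19), cursors c1@9 c2@19 c3@19 c4@19, authorship .....111.234234234.
After op 7 (insert('a')): buffer="pziqokrjwakkkrrrjjjsaaa" (len 23), cursors c1@10 c2@23 c3@23 c4@23, authorship .....111.1234234234.234

Answer: 10 23 23 23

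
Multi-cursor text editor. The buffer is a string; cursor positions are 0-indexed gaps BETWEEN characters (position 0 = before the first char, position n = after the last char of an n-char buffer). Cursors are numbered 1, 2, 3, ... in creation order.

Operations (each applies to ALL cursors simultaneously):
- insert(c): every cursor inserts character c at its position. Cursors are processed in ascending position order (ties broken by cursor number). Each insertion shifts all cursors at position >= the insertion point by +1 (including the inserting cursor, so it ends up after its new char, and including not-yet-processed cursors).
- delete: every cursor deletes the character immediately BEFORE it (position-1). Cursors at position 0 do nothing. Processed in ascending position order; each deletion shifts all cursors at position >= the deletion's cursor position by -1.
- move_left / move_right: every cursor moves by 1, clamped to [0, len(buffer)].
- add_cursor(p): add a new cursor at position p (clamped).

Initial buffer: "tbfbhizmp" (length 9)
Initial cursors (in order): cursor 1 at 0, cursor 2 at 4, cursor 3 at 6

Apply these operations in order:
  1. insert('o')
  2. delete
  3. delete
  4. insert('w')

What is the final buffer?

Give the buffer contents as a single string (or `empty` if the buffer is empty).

After op 1 (insert('o')): buffer="otbfbohiozmp" (len 12), cursors c1@1 c2@6 c3@9, authorship 1....2..3...
After op 2 (delete): buffer="tbfbhizmp" (len 9), cursors c1@0 c2@4 c3@6, authorship .........
After op 3 (delete): buffer="tbfhzmp" (len 7), cursors c1@0 c2@3 c3@4, authorship .......
After op 4 (insert('w')): buffer="wtbfwhwzmp" (len 10), cursors c1@1 c2@5 c3@7, authorship 1...2.3...

Answer: wtbfwhwzmp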